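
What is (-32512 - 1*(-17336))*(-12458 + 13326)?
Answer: -13172768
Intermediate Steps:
(-32512 - 1*(-17336))*(-12458 + 13326) = (-32512 + 17336)*868 = -15176*868 = -13172768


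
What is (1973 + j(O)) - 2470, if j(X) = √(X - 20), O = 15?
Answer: -497 + I*√5 ≈ -497.0 + 2.2361*I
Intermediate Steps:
j(X) = √(-20 + X)
(1973 + j(O)) - 2470 = (1973 + √(-20 + 15)) - 2470 = (1973 + √(-5)) - 2470 = (1973 + I*√5) - 2470 = -497 + I*√5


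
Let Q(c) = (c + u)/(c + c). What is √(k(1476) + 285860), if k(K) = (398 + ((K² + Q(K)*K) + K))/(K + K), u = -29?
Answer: √69375271267/492 ≈ 535.35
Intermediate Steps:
Q(c) = (-29 + c)/(2*c) (Q(c) = (c - 29)/(c + c) = (-29 + c)/((2*c)) = (-29 + c)*(1/(2*c)) = (-29 + c)/(2*c))
k(K) = (767/2 + K² + 3*K/2)/(2*K) (k(K) = (398 + ((K² + ((-29 + K)/(2*K))*K) + K))/(K + K) = (398 + ((K² + (-29/2 + K/2)) + K))/((2*K)) = (398 + ((-29/2 + K² + K/2) + K))*(1/(2*K)) = (398 + (-29/2 + K² + 3*K/2))*(1/(2*K)) = (767/2 + K² + 3*K/2)*(1/(2*K)) = (767/2 + K² + 3*K/2)/(2*K))
√(k(1476) + 285860) = √((¾ + (½)*1476 + (767/4)/1476) + 285860) = √((¾ + 738 + (767/4)*(1/1476)) + 285860) = √((¾ + 738 + 767/5904) + 285860) = √(4362347/5904 + 285860) = √(1692079787/5904) = √69375271267/492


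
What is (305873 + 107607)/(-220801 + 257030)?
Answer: 413480/36229 ≈ 11.413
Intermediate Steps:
(305873 + 107607)/(-220801 + 257030) = 413480/36229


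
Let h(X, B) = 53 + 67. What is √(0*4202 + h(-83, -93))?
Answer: 2*√30 ≈ 10.954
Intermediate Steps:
h(X, B) = 120
√(0*4202 + h(-83, -93)) = √(0*4202 + 120) = √(0 + 120) = √120 = 2*√30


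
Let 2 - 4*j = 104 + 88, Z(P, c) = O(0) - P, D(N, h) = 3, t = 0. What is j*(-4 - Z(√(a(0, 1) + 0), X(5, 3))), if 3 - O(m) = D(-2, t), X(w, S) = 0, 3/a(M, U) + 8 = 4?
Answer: 190 - 95*I*√3/4 ≈ 190.0 - 41.136*I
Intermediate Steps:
a(M, U) = -¾ (a(M, U) = 3/(-8 + 4) = 3/(-4) = 3*(-¼) = -¾)
O(m) = 0 (O(m) = 3 - 1*3 = 3 - 3 = 0)
Z(P, c) = -P (Z(P, c) = 0 - P = -P)
j = -95/2 (j = ½ - (104 + 88)/4 = ½ - ¼*192 = ½ - 48 = -95/2 ≈ -47.500)
j*(-4 - Z(√(a(0, 1) + 0), X(5, 3))) = -95*(-4 - (-1)*√(-¾ + 0))/2 = -95*(-4 - (-1)*√(-¾))/2 = -95*(-4 - (-1)*I*√3/2)/2 = -95*(-4 + I*√3/2)/2 = 190 - 95*I*√3/4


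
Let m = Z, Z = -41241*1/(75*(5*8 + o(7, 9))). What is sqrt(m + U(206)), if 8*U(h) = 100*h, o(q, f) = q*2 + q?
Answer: 6*sqrt(6630578)/305 ≈ 50.656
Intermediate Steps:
o(q, f) = 3*q (o(q, f) = 2*q + q = 3*q)
U(h) = 25*h/2 (U(h) = (100*h)/8 = 25*h/2)
Z = -13747/1525 (Z = -41241*1/(75*(5*8 + 3*7)) = -41241*1/(75*(40 + 21)) = -41241/(61*75) = -41241/4575 = -41241*1/4575 = -13747/1525 ≈ -9.0144)
m = -13747/1525 ≈ -9.0144
sqrt(m + U(206)) = sqrt(-13747/1525 + (25/2)*206) = sqrt(-13747/1525 + 2575) = sqrt(3913128/1525) = 6*sqrt(6630578)/305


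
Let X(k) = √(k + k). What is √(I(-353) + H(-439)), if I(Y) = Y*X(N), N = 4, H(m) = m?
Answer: √(-439 - 706*√2) ≈ 37.914*I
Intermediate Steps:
X(k) = √2*√k (X(k) = √(2*k) = √2*√k)
I(Y) = 2*Y*√2 (I(Y) = Y*(√2*√4) = Y*(√2*2) = Y*(2*√2) = 2*Y*√2)
√(I(-353) + H(-439)) = √(2*(-353)*√2 - 439) = √(-706*√2 - 439) = √(-439 - 706*√2)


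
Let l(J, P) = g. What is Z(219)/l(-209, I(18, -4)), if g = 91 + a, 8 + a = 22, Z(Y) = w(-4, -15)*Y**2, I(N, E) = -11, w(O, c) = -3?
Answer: -47961/35 ≈ -1370.3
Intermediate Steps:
Z(Y) = -3*Y**2
a = 14 (a = -8 + 22 = 14)
g = 105 (g = 91 + 14 = 105)
l(J, P) = 105
Z(219)/l(-209, I(18, -4)) = -3*219**2/105 = -3*47961*(1/105) = -143883*1/105 = -47961/35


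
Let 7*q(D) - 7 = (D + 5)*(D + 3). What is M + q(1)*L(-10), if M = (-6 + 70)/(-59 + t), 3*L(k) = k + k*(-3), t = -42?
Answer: 61276/2121 ≈ 28.890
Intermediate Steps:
q(D) = 1 + (3 + D)*(5 + D)/7 (q(D) = 1 + ((D + 5)*(D + 3))/7 = 1 + ((5 + D)*(3 + D))/7 = 1 + ((3 + D)*(5 + D))/7 = 1 + (3 + D)*(5 + D)/7)
L(k) = -2*k/3 (L(k) = (k + k*(-3))/3 = (k - 3*k)/3 = (-2*k)/3 = -2*k/3)
M = -64/101 (M = (-6 + 70)/(-59 - 42) = 64/(-101) = 64*(-1/101) = -64/101 ≈ -0.63366)
M + q(1)*L(-10) = -64/101 + (22/7 + (1/7)*1**2 + (8/7)*1)*(-2/3*(-10)) = -64/101 + (22/7 + (1/7)*1 + 8/7)*(20/3) = -64/101 + (22/7 + 1/7 + 8/7)*(20/3) = -64/101 + (31/7)*(20/3) = -64/101 + 620/21 = 61276/2121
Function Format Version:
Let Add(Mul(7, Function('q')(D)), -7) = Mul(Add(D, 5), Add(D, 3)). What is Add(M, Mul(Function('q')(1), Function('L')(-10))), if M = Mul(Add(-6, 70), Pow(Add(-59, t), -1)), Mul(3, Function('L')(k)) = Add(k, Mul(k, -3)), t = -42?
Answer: Rational(61276, 2121) ≈ 28.890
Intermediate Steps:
Function('q')(D) = Add(1, Mul(Rational(1, 7), Add(3, D), Add(5, D))) (Function('q')(D) = Add(1, Mul(Rational(1, 7), Mul(Add(D, 5), Add(D, 3)))) = Add(1, Mul(Rational(1, 7), Mul(Add(5, D), Add(3, D)))) = Add(1, Mul(Rational(1, 7), Mul(Add(3, D), Add(5, D)))) = Add(1, Mul(Rational(1, 7), Add(3, D), Add(5, D))))
Function('L')(k) = Mul(Rational(-2, 3), k) (Function('L')(k) = Mul(Rational(1, 3), Add(k, Mul(k, -3))) = Mul(Rational(1, 3), Add(k, Mul(-3, k))) = Mul(Rational(1, 3), Mul(-2, k)) = Mul(Rational(-2, 3), k))
M = Rational(-64, 101) (M = Mul(Add(-6, 70), Pow(Add(-59, -42), -1)) = Mul(64, Pow(-101, -1)) = Mul(64, Rational(-1, 101)) = Rational(-64, 101) ≈ -0.63366)
Add(M, Mul(Function('q')(1), Function('L')(-10))) = Add(Rational(-64, 101), Mul(Add(Rational(22, 7), Mul(Rational(1, 7), Pow(1, 2)), Mul(Rational(8, 7), 1)), Mul(Rational(-2, 3), -10))) = Add(Rational(-64, 101), Mul(Add(Rational(22, 7), Mul(Rational(1, 7), 1), Rational(8, 7)), Rational(20, 3))) = Add(Rational(-64, 101), Mul(Add(Rational(22, 7), Rational(1, 7), Rational(8, 7)), Rational(20, 3))) = Add(Rational(-64, 101), Mul(Rational(31, 7), Rational(20, 3))) = Add(Rational(-64, 101), Rational(620, 21)) = Rational(61276, 2121)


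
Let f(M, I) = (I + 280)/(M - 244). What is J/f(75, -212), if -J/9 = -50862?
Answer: -38680551/34 ≈ -1.1377e+6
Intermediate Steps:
f(M, I) = (280 + I)/(-244 + M)
J = 457758 (J = -9*(-50862) = 457758)
J/f(75, -212) = 457758/(((280 - 212)/(-244 + 75))) = 457758/((68/(-169))) = 457758/((-1/169*68)) = 457758/(-68/169) = 457758*(-169/68) = -38680551/34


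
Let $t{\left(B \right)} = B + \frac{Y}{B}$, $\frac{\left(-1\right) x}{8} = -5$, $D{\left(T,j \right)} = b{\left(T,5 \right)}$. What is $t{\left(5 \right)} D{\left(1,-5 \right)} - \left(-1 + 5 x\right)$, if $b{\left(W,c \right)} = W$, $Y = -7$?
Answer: $- \frac{977}{5} \approx -195.4$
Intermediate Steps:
$D{\left(T,j \right)} = T$
$x = 40$ ($x = \left(-8\right) \left(-5\right) = 40$)
$t{\left(B \right)} = B - \frac{7}{B}$
$t{\left(5 \right)} D{\left(1,-5 \right)} - \left(-1 + 5 x\right) = \left(5 - \frac{7}{5}\right) 1 + \left(\left(-5\right) 40 + 1\right) = \left(5 - \frac{7}{5}\right) 1 + \left(-200 + 1\right) = \left(5 - \frac{7}{5}\right) 1 - 199 = \frac{18}{5} \cdot 1 - 199 = \frac{18}{5} - 199 = - \frac{977}{5}$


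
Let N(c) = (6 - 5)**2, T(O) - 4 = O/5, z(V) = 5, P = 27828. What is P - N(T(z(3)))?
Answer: 27827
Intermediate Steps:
T(O) = 4 + O/5
N(c) = 1 (N(c) = 1**2 = 1)
P - N(T(z(3))) = 27828 - 1*1 = 27828 - 1 = 27827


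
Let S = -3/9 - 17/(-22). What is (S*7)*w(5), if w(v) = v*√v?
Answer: 1015*√5/66 ≈ 34.388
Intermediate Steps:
w(v) = v^(3/2)
S = 29/66 (S = -3*⅑ - 17*(-1/22) = -⅓ + 17/22 = 29/66 ≈ 0.43939)
(S*7)*w(5) = ((29/66)*7)*5^(3/2) = 203*(5*√5)/66 = 1015*√5/66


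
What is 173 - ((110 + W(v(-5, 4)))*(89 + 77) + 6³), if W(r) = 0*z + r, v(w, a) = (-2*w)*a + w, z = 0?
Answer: -24113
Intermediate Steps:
v(w, a) = w - 2*a*w (v(w, a) = -2*a*w + w = w - 2*a*w)
W(r) = r (W(r) = 0*0 + r = 0 + r = r)
173 - ((110 + W(v(-5, 4)))*(89 + 77) + 6³) = 173 - ((110 - 5*(1 - 2*4))*(89 + 77) + 6³) = 173 - ((110 - 5*(1 - 8))*166 + 216) = 173 - ((110 - 5*(-7))*166 + 216) = 173 - ((110 + 35)*166 + 216) = 173 - (145*166 + 216) = 173 - (24070 + 216) = 173 - 1*24286 = 173 - 24286 = -24113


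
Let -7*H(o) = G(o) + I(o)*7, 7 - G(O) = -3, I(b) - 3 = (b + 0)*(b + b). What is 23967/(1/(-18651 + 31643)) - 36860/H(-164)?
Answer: 23451529319764/75315 ≈ 3.1138e+8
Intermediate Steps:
I(b) = 3 + 2*b² (I(b) = 3 + (b + 0)*(b + b) = 3 + b*(2*b) = 3 + 2*b²)
G(O) = 10 (G(O) = 7 - 1*(-3) = 7 + 3 = 10)
H(o) = -31/7 - 2*o² (H(o) = -(10 + (3 + 2*o²)*7)/7 = -(10 + (21 + 14*o²))/7 = -(31 + 14*o²)/7 = -31/7 - 2*o²)
23967/(1/(-18651 + 31643)) - 36860/H(-164) = 23967/(1/(-18651 + 31643)) - 36860/(-31/7 - 2*(-164)²) = 23967/(1/12992) - 36860/(-31/7 - 2*26896) = 23967/(1/12992) - 36860/(-31/7 - 53792) = 23967*12992 - 36860/(-376575/7) = 311379264 - 36860*(-7/376575) = 311379264 + 51604/75315 = 23451529319764/75315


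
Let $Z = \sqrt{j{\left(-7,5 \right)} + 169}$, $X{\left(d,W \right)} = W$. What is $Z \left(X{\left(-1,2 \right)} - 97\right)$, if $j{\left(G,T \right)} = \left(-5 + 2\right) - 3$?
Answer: $- 95 \sqrt{163} \approx -1212.9$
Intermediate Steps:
$j{\left(G,T \right)} = -6$ ($j{\left(G,T \right)} = -3 - 3 = -6$)
$Z = \sqrt{163}$ ($Z = \sqrt{-6 + 169} = \sqrt{163} \approx 12.767$)
$Z \left(X{\left(-1,2 \right)} - 97\right) = \sqrt{163} \left(2 - 97\right) = \sqrt{163} \left(-95\right) = - 95 \sqrt{163}$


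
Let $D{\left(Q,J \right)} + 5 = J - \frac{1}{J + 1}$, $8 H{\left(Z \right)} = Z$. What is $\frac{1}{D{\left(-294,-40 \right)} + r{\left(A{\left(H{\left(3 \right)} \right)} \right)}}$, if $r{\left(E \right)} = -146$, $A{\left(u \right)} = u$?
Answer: $- \frac{39}{7448} \approx -0.0052363$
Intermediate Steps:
$H{\left(Z \right)} = \frac{Z}{8}$
$D{\left(Q,J \right)} = -5 + J - \frac{1}{1 + J}$ ($D{\left(Q,J \right)} = -5 + \left(J - \frac{1}{J + 1}\right) = -5 + \left(J - \frac{1}{1 + J}\right) = -5 + J - \frac{1}{1 + J}$)
$\frac{1}{D{\left(-294,-40 \right)} + r{\left(A{\left(H{\left(3 \right)} \right)} \right)}} = \frac{1}{\frac{-6 + \left(-40\right)^{2} - -160}{1 - 40} - 146} = \frac{1}{\frac{-6 + 1600 + 160}{-39} - 146} = \frac{1}{\left(- \frac{1}{39}\right) 1754 - 146} = \frac{1}{- \frac{1754}{39} - 146} = \frac{1}{- \frac{7448}{39}} = - \frac{39}{7448}$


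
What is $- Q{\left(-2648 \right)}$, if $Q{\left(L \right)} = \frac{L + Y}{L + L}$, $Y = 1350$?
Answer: $- \frac{649}{2648} \approx -0.24509$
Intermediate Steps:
$Q{\left(L \right)} = \frac{1350 + L}{2 L}$ ($Q{\left(L \right)} = \frac{L + 1350}{L + L} = \frac{1350 + L}{2 L}$)
$- Q{\left(-2648 \right)} = - \frac{1350 - 2648}{2 \left(-2648\right)} = - \frac{\left(-1\right) \left(-1298\right)}{2 \cdot 2648} = \left(-1\right) \frac{649}{2648} = - \frac{649}{2648}$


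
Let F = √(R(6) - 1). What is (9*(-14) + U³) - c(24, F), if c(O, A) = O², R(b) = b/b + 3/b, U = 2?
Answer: -694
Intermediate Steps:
R(b) = 1 + 3/b
F = √2/2 (F = √((3 + 6)/6 - 1) = √((⅙)*9 - 1) = √(3/2 - 1) = √(½) = √2/2 ≈ 0.70711)
(9*(-14) + U³) - c(24, F) = (9*(-14) + 2³) - 1*24² = (-126 + 8) - 1*576 = -118 - 576 = -694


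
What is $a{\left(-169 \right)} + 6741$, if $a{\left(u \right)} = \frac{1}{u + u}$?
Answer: $\frac{2278457}{338} \approx 6741.0$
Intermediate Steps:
$a{\left(u \right)} = \frac{1}{2 u}$
$a{\left(-169 \right)} + 6741 = \frac{1}{2 \left(-169\right)} + 6741 = \frac{1}{2} \left(- \frac{1}{169}\right) + 6741 = - \frac{1}{338} + 6741 = \frac{2278457}{338}$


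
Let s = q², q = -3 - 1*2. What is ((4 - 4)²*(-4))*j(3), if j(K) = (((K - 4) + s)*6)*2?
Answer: 0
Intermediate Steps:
q = -5 (q = -3 - 2 = -5)
s = 25 (s = (-5)² = 25)
j(K) = 252 + 12*K (j(K) = (((K - 4) + 25)*6)*2 = (((-4 + K) + 25)*6)*2 = ((21 + K)*6)*2 = (126 + 6*K)*2 = 252 + 12*K)
((4 - 4)²*(-4))*j(3) = ((4 - 4)²*(-4))*(252 + 12*3) = (0²*(-4))*(252 + 36) = (0*(-4))*288 = 0*288 = 0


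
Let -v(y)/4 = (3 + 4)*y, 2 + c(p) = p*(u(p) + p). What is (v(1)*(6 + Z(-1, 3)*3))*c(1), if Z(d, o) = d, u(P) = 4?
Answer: -252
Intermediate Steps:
c(p) = -2 + p*(4 + p)
v(y) = -28*y (v(y) = -4*(3 + 4)*y = -28*y)
(v(1)*(6 + Z(-1, 3)*3))*c(1) = ((-28*1)*(6 - 1*3))*(-2 + 1² + 4*1) = (-28*(6 - 3))*(-2 + 1 + 4) = -28*3*3 = -84*3 = -252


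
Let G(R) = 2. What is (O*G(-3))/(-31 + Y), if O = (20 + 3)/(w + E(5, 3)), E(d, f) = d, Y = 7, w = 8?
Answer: -23/156 ≈ -0.14744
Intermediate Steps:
O = 23/13 (O = (20 + 3)/(8 + 5) = 23/13 ≈ 1.7692)
(O*G(-3))/(-31 + Y) = ((23/13)*2)/(-31 + 7) = (46/13)/(-24) = (46/13)*(-1/24) = -23/156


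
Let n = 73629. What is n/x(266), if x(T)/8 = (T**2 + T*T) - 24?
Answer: 73629/1131904 ≈ 0.065049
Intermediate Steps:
x(T) = -192 + 16*T**2 (x(T) = 8*((T**2 + T*T) - 24) = 8*((T**2 + T**2) - 24) = 8*(2*T**2 - 24) = 8*(-24 + 2*T**2) = -192 + 16*T**2)
n/x(266) = 73629/(-192 + 16*266**2) = 73629/(-192 + 16*70756) = 73629/(-192 + 1132096) = 73629/1131904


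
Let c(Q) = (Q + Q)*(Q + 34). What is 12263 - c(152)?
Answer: -44281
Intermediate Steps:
c(Q) = 2*Q*(34 + Q) (c(Q) = (2*Q)*(34 + Q) = 2*Q*(34 + Q))
12263 - c(152) = 12263 - 2*152*(34 + 152) = 12263 - 2*152*186 = 12263 - 1*56544 = 12263 - 56544 = -44281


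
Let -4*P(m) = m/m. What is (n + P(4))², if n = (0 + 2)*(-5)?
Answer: 1681/16 ≈ 105.06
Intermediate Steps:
n = -10 (n = 2*(-5) = -10)
P(m) = -¼ (P(m) = -m/(4*m) = -¼*1 = -¼)
(n + P(4))² = (-10 - ¼)² = (-41/4)² = 1681/16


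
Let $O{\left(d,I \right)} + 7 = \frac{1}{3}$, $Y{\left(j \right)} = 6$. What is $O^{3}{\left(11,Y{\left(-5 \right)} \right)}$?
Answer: $- \frac{8000}{27} \approx -296.3$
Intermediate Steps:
$O{\left(d,I \right)} = - \frac{20}{3}$ ($O{\left(d,I \right)} = -7 + \frac{1}{3} = - \frac{20}{3}$)
$O^{3}{\left(11,Y{\left(-5 \right)} \right)} = \left(- \frac{20}{3}\right)^{3} = - \frac{8000}{27}$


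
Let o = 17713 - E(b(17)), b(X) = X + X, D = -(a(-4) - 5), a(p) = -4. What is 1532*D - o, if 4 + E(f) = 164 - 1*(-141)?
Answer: -3624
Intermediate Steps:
D = 9 (D = -(-4 - 5) = -1*(-9) = 9)
b(X) = 2*X
E(f) = 301 (E(f) = -4 + (164 - 1*(-141)) = -4 + (164 + 141) = -4 + 305 = 301)
o = 17412 (o = 17713 - 1*301 = 17713 - 301 = 17412)
1532*D - o = 1532*9 - 1*17412 = 13788 - 17412 = -3624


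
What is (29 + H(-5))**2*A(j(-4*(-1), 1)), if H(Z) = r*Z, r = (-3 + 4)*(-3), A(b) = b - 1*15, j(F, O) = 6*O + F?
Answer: -9680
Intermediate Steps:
j(F, O) = F + 6*O
A(b) = -15 + b (A(b) = b - 15 = -15 + b)
r = -3 (r = 1*(-3) = -3)
H(Z) = -3*Z
(29 + H(-5))**2*A(j(-4*(-1), 1)) = (29 - 3*(-5))**2*(-15 + (-4*(-1) + 6*1)) = (29 + 15)**2*(-15 + (4 + 6)) = 44**2*(-15 + 10) = 1936*(-5) = -9680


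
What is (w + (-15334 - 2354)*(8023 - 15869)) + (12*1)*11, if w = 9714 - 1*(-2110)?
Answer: 138792004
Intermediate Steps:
w = 11824 (w = 9714 + 2110 = 11824)
(w + (-15334 - 2354)*(8023 - 15869)) + (12*1)*11 = (11824 + (-15334 - 2354)*(8023 - 15869)) + (12*1)*11 = (11824 - 17688*(-7846)) + 12*11 = (11824 + 138780048) + 132 = 138791872 + 132 = 138792004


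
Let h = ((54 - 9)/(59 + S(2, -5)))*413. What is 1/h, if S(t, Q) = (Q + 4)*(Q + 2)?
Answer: 62/18585 ≈ 0.0033360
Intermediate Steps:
S(t, Q) = (2 + Q)*(4 + Q) (S(t, Q) = (4 + Q)*(2 + Q) = (2 + Q)*(4 + Q))
h = 18585/62 (h = ((54 - 9)/(59 + (8 + (-5)**2 + 6*(-5))))*413 = (45/(59 + (8 + 25 - 30)))*413 = (45/(59 + 3))*413 = (45/62)*413 = 18585/62 ≈ 299.76)
1/h = 1/(18585/62) = 62/18585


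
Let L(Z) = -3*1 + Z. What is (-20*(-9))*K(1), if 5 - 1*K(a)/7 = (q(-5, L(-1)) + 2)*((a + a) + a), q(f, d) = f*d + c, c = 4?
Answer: -91980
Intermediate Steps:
L(Z) = -3 + Z
q(f, d) = 4 + d*f (q(f, d) = f*d + 4 = d*f + 4 = 4 + d*f)
K(a) = 35 - 546*a (K(a) = 35 - 7*((4 + (-3 - 1)*(-5)) + 2)*((a + a) + a) = 35 - 7*((4 - 4*(-5)) + 2)*(2*a + a) = 35 - 7*((4 + 20) + 2)*3*a = 35 - 7*(24 + 2)*3*a = 35 - 182*3*a = 35 - 546*a)
(-20*(-9))*K(1) = (-20*(-9))*(35 - 546*1) = 180*(35 - 546) = 180*(-511) = -91980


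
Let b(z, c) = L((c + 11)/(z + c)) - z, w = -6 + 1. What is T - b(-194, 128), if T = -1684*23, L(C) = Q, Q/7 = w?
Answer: -38891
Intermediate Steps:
w = -5
Q = -35 (Q = 7*(-5) = -35)
L(C) = -35
T = -38732
b(z, c) = -35 - z
T - b(-194, 128) = -38732 - (-35 - 1*(-194)) = -38732 - (-35 + 194) = -38732 - 1*159 = -38732 - 159 = -38891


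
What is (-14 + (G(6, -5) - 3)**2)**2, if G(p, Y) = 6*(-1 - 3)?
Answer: 511225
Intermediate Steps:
G(p, Y) = -24 (G(p, Y) = 6*(-4) = -24)
(-14 + (G(6, -5) - 3)**2)**2 = (-14 + (-24 - 3)**2)**2 = (-14 + (-27)**2)**2 = (-14 + 729)**2 = 715**2 = 511225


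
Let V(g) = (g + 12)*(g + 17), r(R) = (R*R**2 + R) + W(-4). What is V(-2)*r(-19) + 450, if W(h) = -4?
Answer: -1031850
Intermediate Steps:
r(R) = -4 + R + R**3 (r(R) = (R*R**2 + R) - 4 = (R**3 + R) - 4 = (R + R**3) - 4 = -4 + R + R**3)
V(g) = (12 + g)*(17 + g)
V(-2)*r(-19) + 450 = (204 + (-2)**2 + 29*(-2))*(-4 - 19 + (-19)**3) + 450 = (204 + 4 - 58)*(-4 - 19 - 6859) + 450 = 150*(-6882) + 450 = -1032300 + 450 = -1031850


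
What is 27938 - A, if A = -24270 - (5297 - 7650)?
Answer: 49855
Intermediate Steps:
A = -21917 (A = -24270 - 1*(-2353) = -24270 + 2353 = -21917)
27938 - A = 27938 - 1*(-21917) = 27938 + 21917 = 49855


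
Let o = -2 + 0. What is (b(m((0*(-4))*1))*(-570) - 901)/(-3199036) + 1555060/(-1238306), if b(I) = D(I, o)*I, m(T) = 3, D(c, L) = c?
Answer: -2483612349337/1980692736508 ≈ -1.2539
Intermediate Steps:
o = -2
b(I) = I**2 (b(I) = I*I = I**2)
(b(m((0*(-4))*1))*(-570) - 901)/(-3199036) + 1555060/(-1238306) = (3**2*(-570) - 901)/(-3199036) + 1555060/(-1238306) = (9*(-570) - 901)*(-1/3199036) + 1555060*(-1/1238306) = (-5130 - 901)*(-1/3199036) - 777530/619153 = -6031*(-1/3199036) - 777530/619153 = 6031/3199036 - 777530/619153 = -2483612349337/1980692736508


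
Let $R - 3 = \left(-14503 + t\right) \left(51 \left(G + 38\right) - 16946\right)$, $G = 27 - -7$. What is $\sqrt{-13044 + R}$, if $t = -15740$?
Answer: $\sqrt{401432541} \approx 20036.0$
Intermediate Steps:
$G = 34$ ($G = 27 + 7 = 34$)
$R = 401445585$ ($R = 3 + \left(-14503 - 15740\right) \left(51 \left(34 + 38\right) - 16946\right) = 3 - 30243 \left(51 \cdot 72 - 16946\right) = 3 - 30243 \left(3672 - 16946\right) = 3 - -401445582 = 3 + 401445582 = 401445585$)
$\sqrt{-13044 + R} = \sqrt{-13044 + 401445585} = \sqrt{401432541}$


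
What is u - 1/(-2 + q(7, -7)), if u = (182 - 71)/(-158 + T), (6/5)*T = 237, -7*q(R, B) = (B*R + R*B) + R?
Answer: 2363/869 ≈ 2.7192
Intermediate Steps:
q(R, B) = -R/7 - 2*B*R/7 (q(R, B) = -((B*R + R*B) + R)/7 = -((B*R + B*R) + R)/7 = -(2*B*R + R)/7 = -(R + 2*B*R)/7 = -R/7 - 2*B*R/7)
T = 395/2 (T = (⅚)*237 = 395/2 ≈ 197.50)
u = 222/79 (u = (182 - 71)/(-158 + 395/2) = 111/(79/2) = 111*(2/79) = 222/79 ≈ 2.8101)
u - 1/(-2 + q(7, -7)) = 222/79 - 1/(-2 - ⅐*7*(1 + 2*(-7))) = 222/79 - 1/(-2 - ⅐*7*(1 - 14)) = 222/79 - 1/(-2 - ⅐*7*(-13)) = 222/79 - 1/(-2 + 13) = 222/79 - 1/11 = 2363/869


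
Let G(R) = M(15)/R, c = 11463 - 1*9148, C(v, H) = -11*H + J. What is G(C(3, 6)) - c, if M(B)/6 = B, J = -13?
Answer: -182975/79 ≈ -2316.1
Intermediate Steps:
M(B) = 6*B
C(v, H) = -13 - 11*H (C(v, H) = -11*H - 13 = -13 - 11*H)
c = 2315 (c = 11463 - 9148 = 2315)
G(R) = 90/R (G(R) = (6*15)/R = 90/R)
G(C(3, 6)) - c = 90/(-13 - 11*6) - 1*2315 = 90/(-13 - 66) - 2315 = 90/(-79) - 2315 = 90*(-1/79) - 2315 = -90/79 - 2315 = -182975/79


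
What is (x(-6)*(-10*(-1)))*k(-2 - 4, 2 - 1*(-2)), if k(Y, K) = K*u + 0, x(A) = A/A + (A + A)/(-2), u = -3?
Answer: -840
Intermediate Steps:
x(A) = 1 - A (x(A) = 1 + (2*A)*(-1/2) = 1 - A)
k(Y, K) = -3*K (k(Y, K) = K*(-3) + 0 = -3*K + 0 = -3*K)
(x(-6)*(-10*(-1)))*k(-2 - 4, 2 - 1*(-2)) = ((1 - 1*(-6))*(-10*(-1)))*(-3*(2 - 1*(-2))) = ((1 + 6)*10)*(-3*(2 + 2)) = (7*10)*(-3*4) = 70*(-12) = -840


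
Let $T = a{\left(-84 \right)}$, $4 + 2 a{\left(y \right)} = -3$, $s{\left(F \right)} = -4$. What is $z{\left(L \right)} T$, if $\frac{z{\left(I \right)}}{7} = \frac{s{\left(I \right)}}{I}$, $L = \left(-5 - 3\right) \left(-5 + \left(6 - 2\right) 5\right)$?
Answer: $- \frac{49}{60} \approx -0.81667$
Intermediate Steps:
$a{\left(y \right)} = - \frac{7}{2}$ ($a{\left(y \right)} = -2 + \frac{1}{2} \left(-3\right) = -2 - \frac{3}{2} = - \frac{7}{2}$)
$T = - \frac{7}{2} \approx -3.5$
$L = -120$ ($L = - 8 \left(-5 + 4 \cdot 5\right) = - 8 \left(-5 + 20\right) = \left(-8\right) 15 = -120$)
$z{\left(I \right)} = - \frac{28}{I}$ ($z{\left(I \right)} = 7 \left(- \frac{4}{I}\right) = - \frac{28}{I}$)
$z{\left(L \right)} T = - \frac{28}{-120} \left(- \frac{7}{2}\right) = \left(-28\right) \left(- \frac{1}{120}\right) \left(- \frac{7}{2}\right) = \frac{7}{30} \left(- \frac{7}{2}\right) = - \frac{49}{60}$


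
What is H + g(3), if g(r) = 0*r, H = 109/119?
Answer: 109/119 ≈ 0.91597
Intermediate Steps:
H = 109/119 (H = 109*(1/119) = 109/119 ≈ 0.91597)
g(r) = 0
H + g(3) = 109/119 + 0 = 109/119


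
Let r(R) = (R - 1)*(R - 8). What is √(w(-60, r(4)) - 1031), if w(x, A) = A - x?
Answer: I*√983 ≈ 31.353*I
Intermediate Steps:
r(R) = (-1 + R)*(-8 + R)
√(w(-60, r(4)) - 1031) = √(((8 + 4² - 9*4) - 1*(-60)) - 1031) = √(((8 + 16 - 36) + 60) - 1031) = √((-12 + 60) - 1031) = √(48 - 1031) = √(-983) = I*√983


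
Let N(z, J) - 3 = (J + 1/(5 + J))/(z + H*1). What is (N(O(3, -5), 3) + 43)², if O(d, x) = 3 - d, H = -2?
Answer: 505521/256 ≈ 1974.7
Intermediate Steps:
N(z, J) = 3 + (J + 1/(5 + J))/(-2 + z) (N(z, J) = 3 + (J + 1/(5 + J))/(z - 2*1) = 3 + (J + 1/(5 + J))/(z - 2) = 3 + (J + 1/(5 + J))/(-2 + z))
(N(O(3, -5), 3) + 43)² = ((-29 + 3² - 1*3 + 15*(3 - 1*3) + 3*3*(3 - 1*3))/(-10 - 2*3 + 5*(3 - 1*3) + 3*(3 - 1*3)) + 43)² = ((-29 + 9 - 3 + 15*(3 - 3) + 3*3*(3 - 3))/(-10 - 6 + 5*(3 - 3) + 3*(3 - 3)) + 43)² = ((-29 + 9 - 3 + 15*0 + 3*3*0)/(-10 - 6 + 5*0 + 3*0) + 43)² = ((-29 + 9 - 3 + 0 + 0)/(-10 - 6 + 0 + 0) + 43)² = (-23/(-16) + 43)² = (-1/16*(-23) + 43)² = (23/16 + 43)² = (711/16)² = 505521/256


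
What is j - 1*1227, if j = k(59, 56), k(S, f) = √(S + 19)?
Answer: -1227 + √78 ≈ -1218.2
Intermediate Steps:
k(S, f) = √(19 + S)
j = √78 (j = √(19 + 59) = √78 ≈ 8.8318)
j - 1*1227 = √78 - 1*1227 = √78 - 1227 = -1227 + √78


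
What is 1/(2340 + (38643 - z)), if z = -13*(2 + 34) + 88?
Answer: 1/41363 ≈ 2.4176e-5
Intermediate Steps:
z = -380 (z = -13*36 + 88 = -468 + 88 = -380)
1/(2340 + (38643 - z)) = 1/(2340 + (38643 - 1*(-380))) = 1/(2340 + (38643 + 380)) = 1/(2340 + 39023) = 1/41363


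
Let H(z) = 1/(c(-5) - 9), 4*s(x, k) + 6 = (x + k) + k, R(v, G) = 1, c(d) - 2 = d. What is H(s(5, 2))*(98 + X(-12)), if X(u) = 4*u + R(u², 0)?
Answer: -17/4 ≈ -4.2500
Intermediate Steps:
c(d) = 2 + d
s(x, k) = -3/2 + k/2 + x/4 (s(x, k) = -3/2 + ((x + k) + k)/4 = -3/2 + ((k + x) + k)/4 = -3/2 + (x + 2*k)/4 = -3/2 + (k/2 + x/4) = -3/2 + k/2 + x/4)
X(u) = 1 + 4*u (X(u) = 4*u + 1 = 1 + 4*u)
H(z) = -1/12 (H(z) = 1/((2 - 5) - 9) = 1/(-3 - 9) = 1/(-12) = -1/12)
H(s(5, 2))*(98 + X(-12)) = -(98 + (1 + 4*(-12)))/12 = -(98 + (1 - 48))/12 = -(98 - 47)/12 = -1/12*51 = -17/4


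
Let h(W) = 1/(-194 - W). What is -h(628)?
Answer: 1/822 ≈ 0.0012165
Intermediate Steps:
-h(628) = -(-1)/(194 + 628) = -(-1)/822 = -1*(-1/822) = 1/822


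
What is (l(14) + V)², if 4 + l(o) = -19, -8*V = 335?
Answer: 269361/64 ≈ 4208.8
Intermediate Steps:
V = -335/8 (V = -⅛*335 = -335/8 ≈ -41.875)
l(o) = -23 (l(o) = -4 - 19 = -23)
(l(14) + V)² = (-23 - 335/8)² = (-519/8)² = 269361/64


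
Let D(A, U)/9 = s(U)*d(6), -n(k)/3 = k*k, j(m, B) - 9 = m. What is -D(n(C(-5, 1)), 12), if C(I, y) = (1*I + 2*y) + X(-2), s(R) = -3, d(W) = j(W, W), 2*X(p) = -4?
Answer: 405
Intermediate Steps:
X(p) = -2 (X(p) = (½)*(-4) = -2)
j(m, B) = 9 + m
d(W) = 9 + W
C(I, y) = -2 + I + 2*y (C(I, y) = (1*I + 2*y) - 2 = (I + 2*y) - 2 = -2 + I + 2*y)
n(k) = -3*k² (n(k) = -3*k*k = -3*k²)
D(A, U) = -405 (D(A, U) = 9*(-3*(9 + 6)) = 9*(-3*15) = 9*(-45) = -405)
-D(n(C(-5, 1)), 12) = -1*(-405) = 405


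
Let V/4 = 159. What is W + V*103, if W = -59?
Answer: 65449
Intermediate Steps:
V = 636 (V = 4*159 = 636)
W + V*103 = -59 + 636*103 = -59 + 65508 = 65449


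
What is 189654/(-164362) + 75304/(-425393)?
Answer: -46527300035/34959222133 ≈ -1.3309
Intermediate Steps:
189654/(-164362) + 75304/(-425393) = 189654*(-1/164362) + 75304*(-1/425393) = -94827/82181 - 75304/425393 = -46527300035/34959222133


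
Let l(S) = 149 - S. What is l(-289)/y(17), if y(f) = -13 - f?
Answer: -73/5 ≈ -14.600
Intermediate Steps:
l(-289)/y(17) = (149 - 1*(-289))/(-13 - 1*17) = (149 + 289)/(-13 - 17) = 438/(-30) = 438*(-1/30) = -73/5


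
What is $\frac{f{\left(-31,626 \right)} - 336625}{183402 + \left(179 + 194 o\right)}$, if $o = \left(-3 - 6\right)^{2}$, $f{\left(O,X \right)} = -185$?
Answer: $- \frac{67362}{39859} \approx -1.69$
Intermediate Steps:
$o = 81$ ($o = \left(-9\right)^{2} = 81$)
$\frac{f{\left(-31,626 \right)} - 336625}{183402 + \left(179 + 194 o\right)} = \frac{-185 - 336625}{183402 + \left(179 + 194 \cdot 81\right)} = - \frac{336810}{183402 + \left(179 + 15714\right)} = - \frac{336810}{183402 + 15893} = - \frac{336810}{199295} = \left(-336810\right) \frac{1}{199295} = - \frac{67362}{39859}$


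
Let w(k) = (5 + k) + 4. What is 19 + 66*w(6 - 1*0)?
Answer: 1009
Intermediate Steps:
w(k) = 9 + k
19 + 66*w(6 - 1*0) = 19 + 66*(9 + (6 - 1*0)) = 19 + 66*(9 + (6 + 0)) = 19 + 66*(9 + 6) = 19 + 66*15 = 19 + 990 = 1009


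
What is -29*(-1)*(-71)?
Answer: -2059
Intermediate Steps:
-29*(-1)*(-71) = 29*(-71) = -2059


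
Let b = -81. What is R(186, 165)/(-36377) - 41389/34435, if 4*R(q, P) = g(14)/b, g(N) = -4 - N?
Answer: -27100972189/22547555910 ≈ -1.2019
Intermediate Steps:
R(q, P) = 1/18 (R(q, P) = ((-4 - 1*14)/(-81))/4 = ((-4 - 14)*(-1/81))/4 = (-18*(-1/81))/4 = (1/4)*(2/9) = 1/18)
R(186, 165)/(-36377) - 41389/34435 = (1/18)/(-36377) - 41389/34435 = (1/18)*(-1/36377) - 41389*1/34435 = -1/654786 - 41389/34435 = -27100972189/22547555910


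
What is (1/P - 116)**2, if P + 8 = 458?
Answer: 2724735601/202500 ≈ 13455.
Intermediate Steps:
P = 450 (P = -8 + 458 = 450)
(1/P - 116)**2 = (1/450 - 116)**2 = (-52199/450)**2 = 2724735601/202500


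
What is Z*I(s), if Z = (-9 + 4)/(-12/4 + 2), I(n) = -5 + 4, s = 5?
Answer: -5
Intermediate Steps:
I(n) = -1
Z = 5 (Z = -5/(-12*¼ + 2) = -5/(-3 + 2) = -5/(-1) = -5*(-1) = 5)
Z*I(s) = 5*(-1) = -5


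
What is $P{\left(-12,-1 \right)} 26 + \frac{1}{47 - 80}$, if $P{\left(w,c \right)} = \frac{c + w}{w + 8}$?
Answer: $\frac{5575}{66} \approx 84.47$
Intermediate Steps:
$P{\left(w,c \right)} = \frac{c + w}{8 + w}$
$P{\left(-12,-1 \right)} 26 + \frac{1}{47 - 80} = \frac{-1 - 12}{8 - 12} \cdot 26 + \frac{1}{47 - 80} = \frac{1}{-4} \left(-13\right) 26 + \frac{1}{-33} = \left(- \frac{1}{4}\right) \left(-13\right) 26 - \frac{1}{33} = \frac{13}{4} \cdot 26 - \frac{1}{33} = \frac{169}{2} - \frac{1}{33} = \frac{5575}{66}$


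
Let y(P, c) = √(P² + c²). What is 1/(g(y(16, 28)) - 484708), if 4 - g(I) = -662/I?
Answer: -126023040/61083871470599 - 662*√65/61083871470599 ≈ -2.0632e-6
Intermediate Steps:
g(I) = 4 + 662/I (g(I) = 4 - (-662)/I = 4 + 662/I)
1/(g(y(16, 28)) - 484708) = 1/((4 + 662/(√(16² + 28²))) - 484708) = 1/((4 + 662/(√(256 + 784))) - 484708) = 1/((4 + 662/(√1040)) - 484708) = 1/((4 + 662/((4*√65))) - 484708) = 1/((4 + 662*(√65/260)) - 484708) = 1/((4 + 331*√65/130) - 484708) = 1/(-484704 + 331*√65/130)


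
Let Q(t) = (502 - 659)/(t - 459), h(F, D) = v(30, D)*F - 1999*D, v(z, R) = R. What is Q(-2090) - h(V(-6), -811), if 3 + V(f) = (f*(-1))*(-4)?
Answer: -4188226057/2549 ≈ -1.6431e+6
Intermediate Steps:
V(f) = -3 + 4*f (V(f) = -3 + (f*(-1))*(-4) = -3 - f*(-4) = -3 + 4*f)
h(F, D) = -1999*D + D*F (h(F, D) = D*F - 1999*D = -1999*D + D*F)
Q(t) = -157/(-459 + t)
Q(-2090) - h(V(-6), -811) = -157/(-459 - 2090) - (-811)*(-1999 + (-3 + 4*(-6))) = -157/(-2549) - (-811)*(-1999 + (-3 - 24)) = -157*(-1/2549) - (-811)*(-1999 - 27) = 157/2549 - (-811)*(-2026) = 157/2549 - 1*1643086 = 157/2549 - 1643086 = -4188226057/2549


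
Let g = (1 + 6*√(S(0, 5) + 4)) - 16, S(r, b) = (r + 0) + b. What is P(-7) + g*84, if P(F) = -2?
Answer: 250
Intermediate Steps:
S(r, b) = b + r (S(r, b) = r + b = b + r)
g = 3 (g = (1 + 6*√((5 + 0) + 4)) - 16 = (1 + 6*√(5 + 4)) - 16 = (1 + 6*√9) - 16 = (1 + 6*3) - 16 = (1 + 18) - 16 = 19 - 16 = 3)
P(-7) + g*84 = -2 + 3*84 = -2 + 252 = 250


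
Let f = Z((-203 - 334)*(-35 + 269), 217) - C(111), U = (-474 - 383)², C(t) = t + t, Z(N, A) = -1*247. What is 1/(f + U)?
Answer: 1/733980 ≈ 1.3624e-6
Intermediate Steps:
Z(N, A) = -247
C(t) = 2*t
U = 734449 (U = (-857)² = 734449)
f = -469 (f = -247 - 2*111 = -247 - 1*222 = -247 - 222 = -469)
1/(f + U) = 1/(-469 + 734449) = 1/733980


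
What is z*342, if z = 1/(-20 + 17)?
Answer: -114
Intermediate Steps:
z = -⅓ (z = 1/(-3) = -⅓ ≈ -0.33333)
z*342 = -⅓*342 = -114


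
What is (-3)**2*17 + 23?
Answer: 176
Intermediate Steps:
(-3)**2*17 + 23 = 9*17 + 23 = 153 + 23 = 176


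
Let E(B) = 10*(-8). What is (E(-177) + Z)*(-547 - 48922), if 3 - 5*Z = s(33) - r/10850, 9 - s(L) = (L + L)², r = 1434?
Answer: -151442043289/3875 ≈ -3.9082e+7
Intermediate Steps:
s(L) = 9 - 4*L² (s(L) = 9 - (L + L)² = 9 - (2*L)² = 9 - 4*L²)
E(B) = -80
Z = 23599467/27125 (Z = ⅗ - ((9 - 4*33²) - 1434/10850)/5 = ⅗ - ((9 - 4*1089) - 1434/10850)/5 = ⅗ - ((9 - 4356) - 1*717/5425)/5 = ⅗ - (-4347 - 717/5425)/5 = ⅗ - ⅕*(-23583192/5425) = ⅗ + 23583192/27125 = 23599467/27125 ≈ 870.03)
(E(-177) + Z)*(-547 - 48922) = (-80 + 23599467/27125)*(-547 - 48922) = (21429467/27125)*(-49469) = -151442043289/3875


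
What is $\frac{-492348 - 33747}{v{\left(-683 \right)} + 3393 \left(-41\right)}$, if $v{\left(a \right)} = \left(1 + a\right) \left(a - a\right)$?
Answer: $\frac{58455}{15457} \approx 3.7818$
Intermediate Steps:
$v{\left(a \right)} = 0$ ($v{\left(a \right)} = \left(1 + a\right) 0 = 0$)
$\frac{-492348 - 33747}{v{\left(-683 \right)} + 3393 \left(-41\right)} = \frac{-492348 - 33747}{0 + 3393 \left(-41\right)} = - \frac{526095}{0 - 139113} = - \frac{526095}{-139113} = \left(-526095\right) \left(- \frac{1}{139113}\right) = \frac{58455}{15457}$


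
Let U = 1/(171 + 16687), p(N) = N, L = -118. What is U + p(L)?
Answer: -1989243/16858 ≈ -118.00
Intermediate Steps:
U = 1/16858 ≈ 5.9319e-5
U + p(L) = 1/16858 - 118 = -1989243/16858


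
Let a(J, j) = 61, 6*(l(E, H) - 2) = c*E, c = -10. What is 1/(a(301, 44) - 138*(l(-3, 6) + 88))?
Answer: -1/13049 ≈ -7.6634e-5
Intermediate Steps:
l(E, H) = 2 - 5*E/3 (l(E, H) = 2 + (-10*E)/6 = 2 - 5*E/3)
1/(a(301, 44) - 138*(l(-3, 6) + 88)) = 1/(61 - 138*((2 - 5/3*(-3)) + 88)) = 1/(61 - 138*((2 + 5) + 88)) = 1/(61 - 138*(7 + 88)) = 1/(61 - 138*95) = 1/(61 - 13110) = 1/(-13049) = -1/13049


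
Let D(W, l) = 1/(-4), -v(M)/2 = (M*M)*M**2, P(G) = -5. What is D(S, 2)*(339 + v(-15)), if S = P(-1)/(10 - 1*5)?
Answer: 100911/4 ≈ 25228.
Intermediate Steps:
S = -1 (S = -5/(10 - 1*5) = -5/(10 - 5) = -5/5 = -5*1/5 = -1)
v(M) = -2*M**4 (v(M) = -2*M*M*M**2 = -2*M**2*M**2 = -2*M**4)
D(W, l) = -1/4
D(S, 2)*(339 + v(-15)) = -(339 - 2*(-15)**4)/4 = -(339 - 2*50625)/4 = -(339 - 101250)/4 = -1/4*(-100911) = 100911/4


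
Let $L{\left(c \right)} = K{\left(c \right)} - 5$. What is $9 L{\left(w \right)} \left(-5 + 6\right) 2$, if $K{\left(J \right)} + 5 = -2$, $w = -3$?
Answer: $-216$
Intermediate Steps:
$K{\left(J \right)} = -7$ ($K{\left(J \right)} = -5 - 2 = -7$)
$L{\left(c \right)} = -12$ ($L{\left(c \right)} = -7 - 5 = -12$)
$9 L{\left(w \right)} \left(-5 + 6\right) 2 = 9 \left(-12\right) \left(-5 + 6\right) 2 = - 108 \cdot 1 \cdot 2 = \left(-108\right) 2 = -216$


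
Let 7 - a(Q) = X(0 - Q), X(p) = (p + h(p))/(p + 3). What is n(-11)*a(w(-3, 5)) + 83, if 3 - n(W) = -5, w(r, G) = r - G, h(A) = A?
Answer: 1401/11 ≈ 127.36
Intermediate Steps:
X(p) = 2*p/(3 + p) (X(p) = (p + p)/(p + 3) = (2*p)/(3 + p) = 2*p/(3 + p))
n(W) = 8 (n(W) = 3 - 1*(-5) = 3 + 5 = 8)
a(Q) = 7 + 2*Q/(3 - Q) (a(Q) = 7 - 2*(0 - Q)/(3 + (0 - Q)) = 7 - 2*(-Q)/(3 - Q) = 7 - (-2)*Q/(3 - Q) = 7 + 2*Q/(3 - Q))
n(-11)*a(w(-3, 5)) + 83 = 8*((-21 + 5*(-3 - 1*5))/(-3 + (-3 - 1*5))) + 83 = 8*((-21 + 5*(-3 - 5))/(-3 + (-3 - 5))) + 83 = 8*((-21 + 5*(-8))/(-3 - 8)) + 83 = 8*((-21 - 40)/(-11)) + 83 = 8*(-1/11*(-61)) + 83 = 8*(61/11) + 83 = 488/11 + 83 = 1401/11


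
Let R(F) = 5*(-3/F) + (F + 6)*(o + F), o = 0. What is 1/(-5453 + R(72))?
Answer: 24/3907 ≈ 0.0061428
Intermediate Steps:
R(F) = -15/F + F*(6 + F) (R(F) = 5*(-3/F) + (F + 6)*(0 + F) = -15/F + (6 + F)*F = -15/F + F*(6 + F))
1/(-5453 + R(72)) = 1/(-5453 + (-15 + 72**2*(6 + 72))/72) = 1/(-5453 + (-15 + 5184*78)/72) = 1/(-5453 + (-15 + 404352)/72) = 1/(-5453 + (1/72)*404337) = 1/(-5453 + 134779/24) = 1/(3907/24) = 24/3907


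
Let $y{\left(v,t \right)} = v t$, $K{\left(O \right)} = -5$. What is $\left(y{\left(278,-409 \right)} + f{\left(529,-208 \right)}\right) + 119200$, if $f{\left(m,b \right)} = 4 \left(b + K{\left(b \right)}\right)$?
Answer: $4646$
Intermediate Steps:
$y{\left(v,t \right)} = t v$
$f{\left(m,b \right)} = -20 + 4 b$ ($f{\left(m,b \right)} = 4 \left(b - 5\right) = 4 \left(-5 + b\right) = -20 + 4 b$)
$\left(y{\left(278,-409 \right)} + f{\left(529,-208 \right)}\right) + 119200 = \left(\left(-409\right) 278 + \left(-20 + 4 \left(-208\right)\right)\right) + 119200 = \left(-113702 - 852\right) + 119200 = -114554 + 119200 = 4646$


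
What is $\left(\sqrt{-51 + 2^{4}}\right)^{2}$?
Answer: $-35$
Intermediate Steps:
$\left(\sqrt{-51 + 2^{4}}\right)^{2} = \left(\sqrt{-51 + 16}\right)^{2} = \left(\sqrt{-35}\right)^{2} = \left(i \sqrt{35}\right)^{2} = -35$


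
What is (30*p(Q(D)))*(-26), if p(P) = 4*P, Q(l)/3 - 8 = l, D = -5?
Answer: -28080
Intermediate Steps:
Q(l) = 24 + 3*l
(30*p(Q(D)))*(-26) = (30*(4*(24 + 3*(-5))))*(-26) = (30*(4*(24 - 15)))*(-26) = (30*(4*9))*(-26) = (30*36)*(-26) = 1080*(-26) = -28080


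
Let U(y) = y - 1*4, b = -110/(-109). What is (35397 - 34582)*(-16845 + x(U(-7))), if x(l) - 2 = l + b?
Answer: -1497135440/109 ≈ -1.3735e+7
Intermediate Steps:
b = 110/109 (b = -110*(-1/109) = 110/109 ≈ 1.0092)
U(y) = -4 + y (U(y) = y - 4 = -4 + y)
x(l) = 328/109 + l (x(l) = 2 + (l + 110/109) = 2 + (110/109 + l) = 328/109 + l)
(35397 - 34582)*(-16845 + x(U(-7))) = (35397 - 34582)*(-16845 + (328/109 + (-4 - 7))) = 815*(-16845 + (328/109 - 11)) = 815*(-16845 - 871/109) = 815*(-1836976/109) = -1497135440/109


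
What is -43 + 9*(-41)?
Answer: -412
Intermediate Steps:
-43 + 9*(-41) = -43 - 369 = -412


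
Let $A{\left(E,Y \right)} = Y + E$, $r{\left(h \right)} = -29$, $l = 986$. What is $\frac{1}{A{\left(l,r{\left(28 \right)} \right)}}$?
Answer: $\frac{1}{957} \approx 0.0010449$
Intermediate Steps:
$A{\left(E,Y \right)} = E + Y$
$\frac{1}{A{\left(l,r{\left(28 \right)} \right)}} = \frac{1}{986 - 29} = \frac{1}{957}$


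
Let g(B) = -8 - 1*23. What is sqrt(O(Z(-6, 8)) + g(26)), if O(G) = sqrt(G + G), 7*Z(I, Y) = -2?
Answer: sqrt(-1519 + 14*I*sqrt(7))/7 ≈ 0.067879 + 5.5682*I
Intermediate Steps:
Z(I, Y) = -2/7 (Z(I, Y) = (1/7)*(-2) = -2/7)
O(G) = sqrt(2)*sqrt(G) (O(G) = sqrt(2*G) = sqrt(2)*sqrt(G))
g(B) = -31 (g(B) = -8 - 23 = -31)
sqrt(O(Z(-6, 8)) + g(26)) = sqrt(sqrt(2)*sqrt(-2/7) - 31) = sqrt(sqrt(2)*(I*sqrt(14)/7) - 31) = sqrt(2*I*sqrt(7)/7 - 31) = sqrt(-31 + 2*I*sqrt(7)/7)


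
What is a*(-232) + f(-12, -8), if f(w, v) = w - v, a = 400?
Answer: -92804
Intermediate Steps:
a*(-232) + f(-12, -8) = 400*(-232) + (-12 - 1*(-8)) = -92800 + (-12 + 8) = -92800 - 4 = -92804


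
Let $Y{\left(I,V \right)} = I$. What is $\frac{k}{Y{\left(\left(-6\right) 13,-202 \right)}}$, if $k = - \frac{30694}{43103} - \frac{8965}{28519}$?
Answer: $\frac{420593527}{31960615882} \approx 0.01316$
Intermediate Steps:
$k = - \frac{1261780581}{1229254457}$ ($k = \left(-30694\right) \frac{1}{43103} - \frac{8965}{28519} = - \frac{30694}{43103} - \frac{8965}{28519} = - \frac{1261780581}{1229254457} \approx -1.0265$)
$\frac{k}{Y{\left(\left(-6\right) 13,-202 \right)}} = - \frac{1261780581}{1229254457 \left(\left(-6\right) 13\right)} = - \frac{1261780581}{1229254457 \left(-78\right)} = \left(- \frac{1261780581}{1229254457}\right) \left(- \frac{1}{78}\right) = \frac{420593527}{31960615882}$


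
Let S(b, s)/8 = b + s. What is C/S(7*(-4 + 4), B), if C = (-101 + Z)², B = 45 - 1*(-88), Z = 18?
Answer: 6889/1064 ≈ 6.4746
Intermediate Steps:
B = 133 (B = 45 + 88 = 133)
S(b, s) = 8*b + 8*s (S(b, s) = 8*(b + s) = 8*b + 8*s)
C = 6889 (C = (-101 + 18)² = (-83)² = 6889)
C/S(7*(-4 + 4), B) = 6889/(8*(7*(-4 + 4)) + 8*133) = 6889/(8*(7*0) + 1064) = 6889/(8*0 + 1064) = 6889/(0 + 1064) = 6889/1064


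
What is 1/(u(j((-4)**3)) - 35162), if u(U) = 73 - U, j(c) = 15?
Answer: -1/35104 ≈ -2.8487e-5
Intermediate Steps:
1/(u(j((-4)**3)) - 35162) = 1/((73 - 1*15) - 35162) = 1/((73 - 15) - 35162) = 1/(58 - 35162) = 1/(-35104) = -1/35104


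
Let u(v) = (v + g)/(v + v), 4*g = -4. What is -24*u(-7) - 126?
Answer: -978/7 ≈ -139.71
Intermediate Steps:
g = -1 (g = (¼)*(-4) = -1)
u(v) = (-1 + v)/(2*v) (u(v) = (v - 1)/(v + v) = (-1 + v)/((2*v)) = (-1 + v)*(1/(2*v)) = (-1 + v)/(2*v))
-24*u(-7) - 126 = -12*(-1 - 7)/(-7) - 126 = -12*(-1)*(-8)/7 - 126 = -24*4/7 - 126 = -96/7 - 126 = -978/7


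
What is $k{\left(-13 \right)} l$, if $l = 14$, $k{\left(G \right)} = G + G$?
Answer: $-364$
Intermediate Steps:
$k{\left(G \right)} = 2 G$
$k{\left(-13 \right)} l = 2 \left(-13\right) 14 = \left(-26\right) 14 = -364$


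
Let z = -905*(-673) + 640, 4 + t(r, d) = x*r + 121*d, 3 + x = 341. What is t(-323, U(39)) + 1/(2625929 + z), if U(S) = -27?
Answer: -363830865129/3235634 ≈ -1.1245e+5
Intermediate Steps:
x = 338 (x = -3 + 341 = 338)
t(r, d) = -4 + 121*d + 338*r (t(r, d) = -4 + (338*r + 121*d) = -4 + (121*d + 338*r) = -4 + 121*d + 338*r)
z = 609705 (z = 609065 + 640 = 609705)
t(-323, U(39)) + 1/(2625929 + z) = (-4 + 121*(-27) + 338*(-323)) + 1/(2625929 + 609705) = (-4 - 3267 - 109174) + 1/3235634 = -112445 + 1/3235634 = -363830865129/3235634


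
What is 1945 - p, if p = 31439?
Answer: -29494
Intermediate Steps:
1945 - p = 1945 - 1*31439 = 1945 - 31439 = -29494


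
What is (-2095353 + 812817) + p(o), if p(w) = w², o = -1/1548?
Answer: -3073346146943/2396304 ≈ -1.2825e+6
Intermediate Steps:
o = -1/1548 (o = -1*1/1548 = -1/1548 ≈ -0.00064600)
(-2095353 + 812817) + p(o) = (-2095353 + 812817) + (-1/1548)² = -1282536 + 1/2396304 = -3073346146943/2396304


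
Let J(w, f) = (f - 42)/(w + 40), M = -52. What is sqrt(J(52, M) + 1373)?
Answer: sqrt(2903106)/46 ≈ 37.040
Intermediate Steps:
J(w, f) = (-42 + f)/(40 + w)
sqrt(J(52, M) + 1373) = sqrt((-42 - 52)/(40 + 52) + 1373) = sqrt(-94/92 + 1373) = sqrt((1/92)*(-94) + 1373) = sqrt(-47/46 + 1373) = sqrt(63111/46) = sqrt(2903106)/46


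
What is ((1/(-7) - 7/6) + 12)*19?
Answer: 8531/42 ≈ 203.12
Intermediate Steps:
((1/(-7) - 7/6) + 12)*19 = ((1*(-⅐) - 7*⅙) + 12)*19 = ((-⅐ - 7/6) + 12)*19 = (-55/42 + 12)*19 = (449/42)*19 = 8531/42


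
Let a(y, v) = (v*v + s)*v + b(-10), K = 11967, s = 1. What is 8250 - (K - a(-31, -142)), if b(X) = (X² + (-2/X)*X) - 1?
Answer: -2867050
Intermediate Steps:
b(X) = -3 + X² (b(X) = (X² - 2) - 1 = (-2 + X²) - 1 = -3 + X²)
a(y, v) = 97 + v*(1 + v²) (a(y, v) = (v*v + 1)*v + (-3 + (-10)²) = (v² + 1)*v + (-3 + 100) = (1 + v²)*v + 97 = v*(1 + v²) + 97 = 97 + v*(1 + v²))
8250 - (K - a(-31, -142)) = 8250 - (11967 - (97 - 142 + (-142)³)) = 8250 - (11967 - (97 - 142 - 2863288)) = 8250 - (11967 - 1*(-2863333)) = 8250 - (11967 + 2863333) = 8250 - 1*2875300 = 8250 - 2875300 = -2867050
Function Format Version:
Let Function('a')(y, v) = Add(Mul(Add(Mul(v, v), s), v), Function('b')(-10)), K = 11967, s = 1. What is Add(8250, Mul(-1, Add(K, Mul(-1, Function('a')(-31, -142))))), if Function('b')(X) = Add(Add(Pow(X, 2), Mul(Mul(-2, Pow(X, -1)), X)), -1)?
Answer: -2867050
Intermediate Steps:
Function('b')(X) = Add(-3, Pow(X, 2)) (Function('b')(X) = Add(Add(Pow(X, 2), -2), -1) = Add(Add(-2, Pow(X, 2)), -1) = Add(-3, Pow(X, 2)))
Function('a')(y, v) = Add(97, Mul(v, Add(1, Pow(v, 2)))) (Function('a')(y, v) = Add(Mul(Add(Mul(v, v), 1), v), Add(-3, Pow(-10, 2))) = Add(Mul(Add(Pow(v, 2), 1), v), Add(-3, 100)) = Add(Mul(Add(1, Pow(v, 2)), v), 97) = Add(Mul(v, Add(1, Pow(v, 2))), 97) = Add(97, Mul(v, Add(1, Pow(v, 2)))))
Add(8250, Mul(-1, Add(K, Mul(-1, Function('a')(-31, -142))))) = Add(8250, Mul(-1, Add(11967, Mul(-1, Add(97, -142, Pow(-142, 3)))))) = Add(8250, Mul(-1, Add(11967, Mul(-1, Add(97, -142, -2863288))))) = Add(8250, Mul(-1, Add(11967, Mul(-1, -2863333)))) = Add(8250, Mul(-1, Add(11967, 2863333))) = Add(8250, Mul(-1, 2875300)) = Add(8250, -2875300) = -2867050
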